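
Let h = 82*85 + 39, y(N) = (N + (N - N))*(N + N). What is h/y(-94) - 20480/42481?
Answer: -64173231/750724232 ≈ -0.085482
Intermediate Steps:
y(N) = 2*N² (y(N) = (N + 0)*(2*N) = N*(2*N) = 2*N²)
h = 7009 (h = 6970 + 39 = 7009)
h/y(-94) - 20480/42481 = 7009/((2*(-94)²)) - 20480/42481 = 7009/((2*8836)) - 20480*1/42481 = 7009/17672 - 20480/42481 = -64173231/750724232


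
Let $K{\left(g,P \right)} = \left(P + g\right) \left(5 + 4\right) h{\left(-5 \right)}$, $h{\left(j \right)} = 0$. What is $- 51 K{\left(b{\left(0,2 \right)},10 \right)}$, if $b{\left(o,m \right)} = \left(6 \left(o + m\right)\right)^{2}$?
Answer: $0$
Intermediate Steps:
$b{\left(o,m \right)} = \left(6 m + 6 o\right)^{2}$ ($b{\left(o,m \right)} = \left(6 \left(m + o\right)\right)^{2} = \left(6 m + 6 o\right)^{2}$)
$K{\left(g,P \right)} = 0$ ($K{\left(g,P \right)} = \left(P + g\right) \left(5 + 4\right) 0 = \left(P + g\right) 9 \cdot 0 = \left(P + g\right) 0 = 0$)
$- 51 K{\left(b{\left(0,2 \right)},10 \right)} = \left(-51\right) 0 = 0$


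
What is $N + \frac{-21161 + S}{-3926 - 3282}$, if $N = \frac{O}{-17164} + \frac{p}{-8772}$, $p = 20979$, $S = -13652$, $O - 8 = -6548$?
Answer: $\frac{220557143}{78233512} \approx 2.8192$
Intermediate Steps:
$O = -6540$ ($O = 8 - 6548 = -6540$)
$N = - \frac{25226223}{12546884}$ ($N = - \frac{6540}{-17164} + \frac{20979}{-8772} = \left(-6540\right) \left(- \frac{1}{17164}\right) + 20979 \left(- \frac{1}{8772}\right) = \frac{1635}{4291} - \frac{6993}{2924} = - \frac{25226223}{12546884} \approx -2.0106$)
$N + \frac{-21161 + S}{-3926 - 3282} = - \frac{25226223}{12546884} + \frac{-21161 - 13652}{-3926 - 3282} = - \frac{25226223}{12546884} - \frac{34813}{-7208} = - \frac{25226223}{12546884} - - \frac{34813}{7208} = - \frac{25226223}{12546884} + \frac{34813}{7208} = \frac{220557143}{78233512}$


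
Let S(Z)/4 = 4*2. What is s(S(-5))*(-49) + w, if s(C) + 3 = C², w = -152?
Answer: -50181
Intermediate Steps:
S(Z) = 32 (S(Z) = 4*(4*2) = 4*8 = 32)
s(C) = -3 + C²
s(S(-5))*(-49) + w = (-3 + 32²)*(-49) - 152 = (-3 + 1024)*(-49) - 152 = 1021*(-49) - 152 = -50029 - 152 = -50181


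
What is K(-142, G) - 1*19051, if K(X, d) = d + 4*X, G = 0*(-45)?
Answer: -19619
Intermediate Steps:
G = 0
K(-142, G) - 1*19051 = (0 + 4*(-142)) - 1*19051 = (0 - 568) - 19051 = -568 - 19051 = -19619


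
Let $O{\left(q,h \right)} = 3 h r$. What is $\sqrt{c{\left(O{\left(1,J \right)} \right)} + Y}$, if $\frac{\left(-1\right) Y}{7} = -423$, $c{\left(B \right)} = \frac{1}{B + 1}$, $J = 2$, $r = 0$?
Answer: $\sqrt{2962} \approx 54.424$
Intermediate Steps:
$O{\left(q,h \right)} = 0$ ($O{\left(q,h \right)} = 3 h 0 = 0$)
$c{\left(B \right)} = \frac{1}{1 + B}$
$Y = 2961$ ($Y = \left(-7\right) \left(-423\right) = 2961$)
$\sqrt{c{\left(O{\left(1,J \right)} \right)} + Y} = \sqrt{\frac{1}{1 + 0} + 2961} = \sqrt{1^{-1} + 2961} = \sqrt{1 + 2961} = \sqrt{2962}$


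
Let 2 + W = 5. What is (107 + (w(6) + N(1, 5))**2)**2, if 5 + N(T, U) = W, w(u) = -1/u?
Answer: 16168441/1296 ≈ 12476.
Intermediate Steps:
W = 3 (W = -2 + 5 = 3)
N(T, U) = -2 (N(T, U) = -5 + 3 = -2)
(107 + (w(6) + N(1, 5))**2)**2 = (107 + (-1/6 - 2)**2)**2 = (107 + (-13/6)**2)**2 = (107 + 169/36)**2 = (4021/36)**2 = 16168441/1296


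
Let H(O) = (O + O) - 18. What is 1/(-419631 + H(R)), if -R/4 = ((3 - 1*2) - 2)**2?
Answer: -1/419657 ≈ -2.3829e-6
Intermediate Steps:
R = -4 (R = -4*((3 - 1*2) - 2)**2 = -4*((3 - 2) - 2)**2 = -4*(1 - 2)**2 = -4*(-1)**2 = -4*1 = -4)
H(O) = -18 + 2*O (H(O) = 2*O - 18 = -18 + 2*O)
1/(-419631 + H(R)) = 1/(-419631 + (-18 + 2*(-4))) = 1/(-419631 + (-18 - 8)) = 1/(-419631 - 26) = 1/(-419657) = -1/419657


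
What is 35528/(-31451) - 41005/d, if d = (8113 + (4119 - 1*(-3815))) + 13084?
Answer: -2324614423/916199081 ≈ -2.5372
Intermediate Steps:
d = 29131 (d = (8113 + (4119 + 3815)) + 13084 = (8113 + 7934) + 13084 = 16047 + 13084 = 29131)
35528/(-31451) - 41005/d = 35528/(-31451) - 41005/29131 = 35528*(-1/31451) - 41005*1/29131 = -35528/31451 - 41005/29131 = -2324614423/916199081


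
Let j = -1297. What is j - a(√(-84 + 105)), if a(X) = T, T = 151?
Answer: -1448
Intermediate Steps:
a(X) = 151
j - a(√(-84 + 105)) = -1297 - 1*151 = -1297 - 151 = -1448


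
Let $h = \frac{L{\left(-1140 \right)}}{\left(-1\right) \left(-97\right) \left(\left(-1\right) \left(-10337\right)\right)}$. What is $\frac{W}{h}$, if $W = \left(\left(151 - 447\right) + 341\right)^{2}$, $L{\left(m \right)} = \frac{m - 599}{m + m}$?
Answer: $\frac{4629415113000}{1739} \approx 2.6621 \cdot 10^{9}$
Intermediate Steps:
$L{\left(m \right)} = \frac{-599 + m}{2 m}$
$W = 2025$ ($W = \left(-296 + 341\right)^{2} = 45^{2} = 2025$)
$h = \frac{1739}{2286130920}$ ($h = \frac{\frac{1}{2} \frac{1}{-1140} \left(-599 - 1140\right)}{\left(-1\right) \left(-97\right) \left(\left(-1\right) \left(-10337\right)\right)} = \frac{\frac{1}{2} \left(- \frac{1}{1140}\right) \left(-1739\right)}{97 \cdot 10337} = \frac{1739}{2280 \cdot 1002689} = \frac{1739}{2280} \cdot \frac{1}{1002689} = \frac{1739}{2286130920} \approx 7.6067 \cdot 10^{-7}$)
$\frac{W}{h} = \frac{2025}{\frac{1739}{2286130920}} = 2025 \cdot \frac{2286130920}{1739} = \frac{4629415113000}{1739}$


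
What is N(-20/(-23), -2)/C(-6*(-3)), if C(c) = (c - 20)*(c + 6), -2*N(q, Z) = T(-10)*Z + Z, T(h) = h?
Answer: 3/16 ≈ 0.18750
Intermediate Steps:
N(q, Z) = 9*Z/2 (N(q, Z) = -(-10*Z + Z)/2 = -(-9)*Z/2 = 9*Z/2)
C(c) = (-20 + c)*(6 + c)
N(-20/(-23), -2)/C(-6*(-3)) = ((9/2)*(-2))/(-120 + (-6*(-3))**2 - (-84)*(-3)) = -9/(-120 + 18**2 - 14*18) = -9/(-120 + 324 - 252) = -9/(-48) = -9*(-1/48) = 3/16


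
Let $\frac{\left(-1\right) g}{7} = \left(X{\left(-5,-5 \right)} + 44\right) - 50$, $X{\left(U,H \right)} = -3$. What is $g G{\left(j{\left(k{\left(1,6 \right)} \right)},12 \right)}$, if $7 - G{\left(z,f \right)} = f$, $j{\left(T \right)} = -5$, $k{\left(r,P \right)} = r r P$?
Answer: $-315$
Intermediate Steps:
$k{\left(r,P \right)} = P r^{2}$ ($k{\left(r,P \right)} = r^{2} P = P r^{2}$)
$g = 63$ ($g = - 7 \left(\left(-3 + 44\right) - 50\right) = - 7 \left(41 - 50\right) = \left(-7\right) \left(-9\right) = 63$)
$G{\left(z,f \right)} = 7 - f$
$g G{\left(j{\left(k{\left(1,6 \right)} \right)},12 \right)} = 63 \left(7 - 12\right) = 63 \left(-5\right) = -315$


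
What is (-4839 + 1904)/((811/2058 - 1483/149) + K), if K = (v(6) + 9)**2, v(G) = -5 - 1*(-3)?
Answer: -899994270/12094283 ≈ -74.415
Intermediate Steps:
v(G) = -2 (v(G) = -5 + 3 = -2)
K = 49 (K = (-2 + 9)**2 = 7**2 = 49)
(-4839 + 1904)/((811/2058 - 1483/149) + K) = (-4839 + 1904)/((811/2058 - 1483/149) + 49) = -2935/((811*(1/2058) - 1483*1/149) + 49) = -2935/((811/2058 - 1483/149) + 49) = -2935/(-2931175/306642 + 49) = -2935/12094283/306642 = -2935*306642/12094283 = -899994270/12094283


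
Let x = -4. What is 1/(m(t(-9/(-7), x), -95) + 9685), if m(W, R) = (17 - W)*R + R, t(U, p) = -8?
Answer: 1/7215 ≈ 0.00013860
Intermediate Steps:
m(W, R) = R + R*(17 - W) (m(W, R) = R*(17 - W) + R = R + R*(17 - W))
1/(m(t(-9/(-7), x), -95) + 9685) = 1/(-95*(18 - 1*(-8)) + 9685) = 1/(-95*(18 + 8) + 9685) = 1/(-95*26 + 9685) = 1/(-2470 + 9685) = 1/7215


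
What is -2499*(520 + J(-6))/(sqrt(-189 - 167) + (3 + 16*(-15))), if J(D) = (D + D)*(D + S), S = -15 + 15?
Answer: 2946384/475 + 24864*I*sqrt(89)/475 ≈ 6202.9 + 493.82*I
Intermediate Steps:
S = 0
J(D) = 2*D**2 (J(D) = (D + D)*(D + 0) = (2*D)*D = 2*D**2)
-2499*(520 + J(-6))/(sqrt(-189 - 167) + (3 + 16*(-15))) = -2499*(520 + 2*(-6)**2)/(sqrt(-189 - 167) + (3 + 16*(-15))) = -2499*(520 + 2*36)/(sqrt(-356) + (3 - 240)) = -2499*(520 + 72)/(2*I*sqrt(89) - 237) = -1479408/(-237 + 2*I*sqrt(89))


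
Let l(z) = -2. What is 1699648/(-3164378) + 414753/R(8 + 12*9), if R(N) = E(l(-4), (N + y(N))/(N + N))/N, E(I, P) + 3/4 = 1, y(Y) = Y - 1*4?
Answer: 304484981473264/1582189 ≈ 1.9245e+8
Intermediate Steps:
y(Y) = -4 + Y (y(Y) = Y - 4 = -4 + Y)
E(I, P) = 1/4 (E(I, P) = -3/4 + 1 = 1/4)
R(N) = 1/(4*N)
1699648/(-3164378) + 414753/R(8 + 12*9) = 1699648/(-3164378) + 414753/((1/(4*(8 + 12*9)))) = 1699648*(-1/3164378) + 414753/((1/(4*(8 + 108)))) = -849824/1582189 + 414753/(((1/4)/116)) = -849824/1582189 + 414753/(((1/4)*(1/116))) = -849824/1582189 + 414753/(1/464) = -849824/1582189 + 414753*464 = -849824/1582189 + 192445392 = 304484981473264/1582189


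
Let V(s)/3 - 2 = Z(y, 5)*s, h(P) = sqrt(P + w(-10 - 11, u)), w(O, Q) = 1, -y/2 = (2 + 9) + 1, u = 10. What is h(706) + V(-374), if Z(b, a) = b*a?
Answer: 134646 + sqrt(707) ≈ 1.3467e+5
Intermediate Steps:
y = -24 (y = -2*((2 + 9) + 1) = -2*(11 + 1) = -2*12 = -24)
Z(b, a) = a*b
h(P) = sqrt(1 + P) (h(P) = sqrt(P + 1) = sqrt(1 + P))
V(s) = 6 - 360*s (V(s) = 6 + 3*((5*(-24))*s) = 6 + 3*(-120*s) = 6 - 360*s)
h(706) + V(-374) = sqrt(1 + 706) + (6 - 360*(-374)) = sqrt(707) + (6 + 134640) = sqrt(707) + 134646 = 134646 + sqrt(707)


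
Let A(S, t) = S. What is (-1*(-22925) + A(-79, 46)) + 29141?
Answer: 51987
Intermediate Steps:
(-1*(-22925) + A(-79, 46)) + 29141 = (-1*(-22925) - 79) + 29141 = (22925 - 79) + 29141 = 22846 + 29141 = 51987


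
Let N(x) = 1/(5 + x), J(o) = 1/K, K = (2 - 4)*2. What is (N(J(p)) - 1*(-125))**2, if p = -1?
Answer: 5659641/361 ≈ 15678.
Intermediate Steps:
K = -4 (K = -2*2 = -4)
J(o) = -1/4 (J(o) = 1/(-4) = -1/4)
(N(J(p)) - 1*(-125))**2 = (1/(5 - 1/4) - 1*(-125))**2 = (1/(19/4) + 125)**2 = (4/19 + 125)**2 = (2379/19)**2 = 5659641/361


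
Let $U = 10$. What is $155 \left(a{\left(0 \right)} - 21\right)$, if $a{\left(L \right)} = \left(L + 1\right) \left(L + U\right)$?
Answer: $-1705$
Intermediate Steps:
$a{\left(L \right)} = \left(1 + L\right) \left(10 + L\right)$ ($a{\left(L \right)} = \left(L + 1\right) \left(L + 10\right) = \left(1 + L\right) \left(10 + L\right)$)
$155 \left(a{\left(0 \right)} - 21\right) = 155 \left(\left(10 + 0^{2} + 11 \cdot 0\right) - 21\right) = 155 \left(\left(10 + 0 + 0\right) - 21\right) = 155 \left(10 - 21\right) = 155 \left(-11\right) = -1705$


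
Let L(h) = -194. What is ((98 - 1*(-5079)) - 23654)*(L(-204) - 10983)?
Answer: 206517429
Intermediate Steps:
((98 - 1*(-5079)) - 23654)*(L(-204) - 10983) = ((98 - 1*(-5079)) - 23654)*(-194 - 10983) = ((98 + 5079) - 23654)*(-11177) = (5177 - 23654)*(-11177) = -18477*(-11177) = 206517429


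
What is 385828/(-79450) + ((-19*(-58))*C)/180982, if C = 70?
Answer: -15924787524/3594754975 ≈ -4.4300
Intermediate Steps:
385828/(-79450) + ((-19*(-58))*C)/180982 = 385828/(-79450) + (-19*(-58)*70)/180982 = 385828*(-1/79450) + (1102*70)*(1/180982) = -192914/39725 + 77140*(1/180982) = -192914/39725 + 38570/90491 = -15924787524/3594754975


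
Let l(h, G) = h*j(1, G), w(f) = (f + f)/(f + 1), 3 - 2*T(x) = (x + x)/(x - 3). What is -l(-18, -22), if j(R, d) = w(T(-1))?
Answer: 20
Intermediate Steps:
T(x) = 3/2 - x/(-3 + x) (T(x) = 3/2 - (x + x)/(2*(x - 3)) = 3/2 - 2*x/(2*(-3 + x)) = 3/2 - x/(-3 + x))
w(f) = 2*f/(1 + f) (w(f) = (2*f)/(1 + f) = 2*f/(1 + f))
j(R, d) = 10/9 (j(R, d) = 2*((-9 - 1)/(2*(-3 - 1)))/(1 + (-9 - 1)/(2*(-3 - 1))) = 2*((½)*(-10)/(-4))/(1 + (½)*(-10)/(-4)) = 2*((½)*(-¼)*(-10))/(1 + (½)*(-¼)*(-10)) = 2*(5/4)/(1 + 5/4) = 2*(5/4)/(9/4) = 2*(5/4)*(4/9) = 10/9)
l(h, G) = 10*h/9 (l(h, G) = h*(10/9) = 10*h/9)
-l(-18, -22) = -10*(-18)/9 = -1*(-20) = 20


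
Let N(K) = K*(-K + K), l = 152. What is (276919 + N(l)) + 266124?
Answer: 543043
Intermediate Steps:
N(K) = 0 (N(K) = K*0 = 0)
(276919 + N(l)) + 266124 = (276919 + 0) + 266124 = 276919 + 266124 = 543043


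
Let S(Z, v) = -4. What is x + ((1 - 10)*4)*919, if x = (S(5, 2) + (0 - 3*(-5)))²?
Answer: -32963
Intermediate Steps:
x = 121 (x = (-4 + (0 - 3*(-5)))² = (-4 + (0 + 15))² = (-4 + 15)² = 11² = 121)
x + ((1 - 10)*4)*919 = 121 + ((1 - 10)*4)*919 = 121 - 9*4*919 = 121 - 36*919 = 121 - 33084 = -32963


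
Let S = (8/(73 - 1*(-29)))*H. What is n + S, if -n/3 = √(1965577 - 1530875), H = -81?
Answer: -108/17 - 3*√434702 ≈ -1984.3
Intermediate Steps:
n = -3*√434702 (n = -3*√(1965577 - 1530875) = -3*√434702 ≈ -1978.0)
S = -108/17 (S = (8/(73 - 1*(-29)))*(-81) = (8/(73 + 29))*(-81) = (8/102)*(-81) = (8*(1/102))*(-81) = (4/51)*(-81) = -108/17 ≈ -6.3529)
n + S = -3*√434702 - 108/17 = -108/17 - 3*√434702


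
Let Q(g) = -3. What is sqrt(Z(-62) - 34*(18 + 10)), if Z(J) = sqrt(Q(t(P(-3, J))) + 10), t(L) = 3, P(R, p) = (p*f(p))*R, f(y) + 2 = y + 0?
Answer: sqrt(-952 + sqrt(7)) ≈ 30.812*I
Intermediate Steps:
f(y) = -2 + y (f(y) = -2 + (y + 0) = -2 + y)
P(R, p) = R*p*(-2 + p) (P(R, p) = (p*(-2 + p))*R = R*p*(-2 + p))
Z(J) = sqrt(7) (Z(J) = sqrt(-3 + 10) = sqrt(7))
sqrt(Z(-62) - 34*(18 + 10)) = sqrt(sqrt(7) - 34*(18 + 10)) = sqrt(sqrt(7) - 34*28) = sqrt(sqrt(7) - 952) = sqrt(-952 + sqrt(7))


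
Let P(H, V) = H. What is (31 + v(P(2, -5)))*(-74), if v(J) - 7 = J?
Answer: -2960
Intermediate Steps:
v(J) = 7 + J
(31 + v(P(2, -5)))*(-74) = (31 + (7 + 2))*(-74) = (31 + 9)*(-74) = 40*(-74) = -2960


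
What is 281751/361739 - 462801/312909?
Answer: -26416915760/37730462917 ≈ -0.70015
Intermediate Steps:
281751/361739 - 462801/312909 = 281751*(1/361739) - 462801*1/312909 = 281751/361739 - 154267/104303 = -26416915760/37730462917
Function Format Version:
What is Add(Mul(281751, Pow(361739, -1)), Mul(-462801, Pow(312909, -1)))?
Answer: Rational(-26416915760, 37730462917) ≈ -0.70015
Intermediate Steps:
Add(Mul(281751, Pow(361739, -1)), Mul(-462801, Pow(312909, -1))) = Add(Mul(281751, Rational(1, 361739)), Mul(-462801, Rational(1, 312909))) = Add(Rational(281751, 361739), Rational(-154267, 104303)) = Rational(-26416915760, 37730462917)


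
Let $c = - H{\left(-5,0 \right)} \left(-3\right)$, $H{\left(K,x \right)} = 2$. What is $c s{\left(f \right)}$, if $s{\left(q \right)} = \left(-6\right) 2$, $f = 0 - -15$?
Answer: $-72$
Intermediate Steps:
$f = 15$ ($f = 0 + 15 = 15$)
$c = 6$ ($c = \left(-1\right) 2 \left(-3\right) = \left(-2\right) \left(-3\right) = 6$)
$s{\left(q \right)} = -12$
$c s{\left(f \right)} = 6 \left(-12\right) = -72$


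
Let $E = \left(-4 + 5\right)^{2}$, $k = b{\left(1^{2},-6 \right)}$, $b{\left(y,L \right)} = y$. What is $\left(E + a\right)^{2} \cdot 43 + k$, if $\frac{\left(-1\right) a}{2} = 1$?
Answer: $44$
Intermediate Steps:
$a = -2$ ($a = \left(-2\right) 1 = -2$)
$k = 1$ ($k = 1^{2} = 1$)
$E = 1$ ($E = 1^{2} = 1$)
$\left(E + a\right)^{2} \cdot 43 + k = \left(1 - 2\right)^{2} \cdot 43 + 1 = \left(-1\right)^{2} \cdot 43 + 1 = 1 \cdot 43 + 1 = 43 + 1 = 44$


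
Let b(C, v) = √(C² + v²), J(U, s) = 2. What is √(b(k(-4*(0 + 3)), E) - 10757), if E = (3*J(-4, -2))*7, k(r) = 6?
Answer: √(-10757 + 30*√2) ≈ 103.51*I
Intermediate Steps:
E = 42 (E = (3*2)*7 = 6*7 = 42)
√(b(k(-4*(0 + 3)), E) - 10757) = √(√(6² + 42²) - 10757) = √(√(36 + 1764) - 10757) = √(√1800 - 10757) = √(30*√2 - 10757) = √(-10757 + 30*√2)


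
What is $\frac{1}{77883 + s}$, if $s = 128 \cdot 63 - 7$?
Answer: $\frac{1}{85940} \approx 1.1636 \cdot 10^{-5}$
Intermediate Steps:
$s = 8057$ ($s = 8064 - 7 = 8057$)
$\frac{1}{77883 + s} = \frac{1}{77883 + 8057} = \frac{1}{85940}$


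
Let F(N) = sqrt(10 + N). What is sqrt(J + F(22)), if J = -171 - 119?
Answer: sqrt(-290 + 4*sqrt(2)) ≈ 16.862*I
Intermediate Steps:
J = -290
sqrt(J + F(22)) = sqrt(-290 + sqrt(10 + 22)) = sqrt(-290 + sqrt(32)) = sqrt(-290 + 4*sqrt(2))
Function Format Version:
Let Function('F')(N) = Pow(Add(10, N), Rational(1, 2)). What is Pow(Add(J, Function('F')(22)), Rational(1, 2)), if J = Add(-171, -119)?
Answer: Pow(Add(-290, Mul(4, Pow(2, Rational(1, 2)))), Rational(1, 2)) ≈ Mul(16.862, I)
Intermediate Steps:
J = -290
Pow(Add(J, Function('F')(22)), Rational(1, 2)) = Pow(Add(-290, Pow(Add(10, 22), Rational(1, 2))), Rational(1, 2)) = Pow(Add(-290, Pow(32, Rational(1, 2))), Rational(1, 2)) = Pow(Add(-290, Mul(4, Pow(2, Rational(1, 2)))), Rational(1, 2))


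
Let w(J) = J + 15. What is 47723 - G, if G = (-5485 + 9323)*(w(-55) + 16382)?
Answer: -62672873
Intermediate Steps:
w(J) = 15 + J
G = 62720596 (G = (-5485 + 9323)*((15 - 55) + 16382) = 3838*(-40 + 16382) = 3838*16342 = 62720596)
47723 - G = 47723 - 1*62720596 = 47723 - 62720596 = -62672873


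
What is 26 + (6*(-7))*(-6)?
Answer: 278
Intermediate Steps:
26 + (6*(-7))*(-6) = 26 - 42*(-6) = 26 + 252 = 278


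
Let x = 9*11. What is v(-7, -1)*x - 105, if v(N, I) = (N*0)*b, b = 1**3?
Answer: -105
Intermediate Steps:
x = 99
b = 1
v(N, I) = 0 (v(N, I) = (N*0)*1 = 0*1 = 0)
v(-7, -1)*x - 105 = 0*99 - 105 = 0 - 105 = -105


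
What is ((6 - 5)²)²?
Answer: 1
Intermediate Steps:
((6 - 5)²)² = (1²)² = 1² = 1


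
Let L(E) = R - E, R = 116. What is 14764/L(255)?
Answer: -14764/139 ≈ -106.22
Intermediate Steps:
L(E) = 116 - E
14764/L(255) = 14764/(116 - 1*255) = 14764/(116 - 255) = 14764/(-139) = 14764*(-1/139) = -14764/139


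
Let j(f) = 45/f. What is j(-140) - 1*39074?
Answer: -1094081/28 ≈ -39074.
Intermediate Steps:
j(-140) - 1*39074 = 45/(-140) - 1*39074 = 45*(-1/140) - 39074 = -9/28 - 39074 = -1094081/28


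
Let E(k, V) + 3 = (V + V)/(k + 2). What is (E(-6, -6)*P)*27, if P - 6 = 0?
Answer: 0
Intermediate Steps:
E(k, V) = -3 + 2*V/(2 + k) (E(k, V) = -3 + (V + V)/(k + 2) = -3 + (2*V)/(2 + k) = -3 + 2*V/(2 + k))
P = 6 (P = 6 + 0 = 6)
(E(-6, -6)*P)*27 = (((-6 - 3*(-6) + 2*(-6))/(2 - 6))*6)*27 = (((-6 + 18 - 12)/(-4))*6)*27 = (-¼*0*6)*27 = (0*6)*27 = 0*27 = 0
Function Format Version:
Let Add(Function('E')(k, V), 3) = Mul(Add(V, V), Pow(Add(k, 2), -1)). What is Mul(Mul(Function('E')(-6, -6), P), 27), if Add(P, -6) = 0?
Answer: 0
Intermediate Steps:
Function('E')(k, V) = Add(-3, Mul(2, V, Pow(Add(2, k), -1))) (Function('E')(k, V) = Add(-3, Mul(Add(V, V), Pow(Add(k, 2), -1))) = Add(-3, Mul(Mul(2, V), Pow(Add(2, k), -1))) = Add(-3, Mul(2, V, Pow(Add(2, k), -1))))
P = 6 (P = Add(6, 0) = 6)
Mul(Mul(Function('E')(-6, -6), P), 27) = Mul(Mul(Mul(Pow(Add(2, -6), -1), Add(-6, Mul(-3, -6), Mul(2, -6))), 6), 27) = Mul(Mul(Mul(Pow(-4, -1), Add(-6, 18, -12)), 6), 27) = Mul(Mul(Mul(Rational(-1, 4), 0), 6), 27) = Mul(Mul(0, 6), 27) = Mul(0, 27) = 0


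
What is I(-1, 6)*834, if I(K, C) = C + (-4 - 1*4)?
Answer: -1668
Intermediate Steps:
I(K, C) = -8 + C (I(K, C) = C + (-4 - 4) = C - 8 = -8 + C)
I(-1, 6)*834 = (-8 + 6)*834 = -2*834 = -1668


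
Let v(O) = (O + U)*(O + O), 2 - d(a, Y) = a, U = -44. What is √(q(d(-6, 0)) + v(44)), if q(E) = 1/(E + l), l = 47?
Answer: √55/55 ≈ 0.13484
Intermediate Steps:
d(a, Y) = 2 - a
v(O) = 2*O*(-44 + O) (v(O) = (O - 44)*(O + O) = (-44 + O)*(2*O) = 2*O*(-44 + O))
q(E) = 1/(47 + E) (q(E) = 1/(E + 47) = 1/(47 + E))
√(q(d(-6, 0)) + v(44)) = √(1/(47 + (2 - 1*(-6))) + 2*44*(-44 + 44)) = √(1/(47 + (2 + 6)) + 2*44*0) = √(1/(47 + 8) + 0) = √(1/55 + 0) = √(1/55) = √55/55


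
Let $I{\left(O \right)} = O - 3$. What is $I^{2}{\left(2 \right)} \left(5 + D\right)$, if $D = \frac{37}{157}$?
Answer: $\frac{822}{157} \approx 5.2357$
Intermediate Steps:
$I{\left(O \right)} = -3 + O$
$D = \frac{37}{157}$ ($D = 37 \cdot \frac{1}{157} = \frac{37}{157} \approx 0.23567$)
$I^{2}{\left(2 \right)} \left(5 + D\right) = \left(-3 + 2\right)^{2} \left(5 + \frac{37}{157}\right) = \left(-1\right)^{2} \cdot \frac{822}{157} = 1 \cdot \frac{822}{157} = \frac{822}{157}$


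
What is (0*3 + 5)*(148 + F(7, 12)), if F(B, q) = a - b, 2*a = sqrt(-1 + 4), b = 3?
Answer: 725 + 5*sqrt(3)/2 ≈ 729.33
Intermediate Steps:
a = sqrt(3)/2 (a = sqrt(-1 + 4)/2 = sqrt(3)/2 ≈ 0.86602)
F(B, q) = -3 + sqrt(3)/2 (F(B, q) = sqrt(3)/2 - 1*3 = sqrt(3)/2 - 3 = -3 + sqrt(3)/2)
(0*3 + 5)*(148 + F(7, 12)) = (0*3 + 5)*(148 + (-3 + sqrt(3)/2)) = (0 + 5)*(145 + sqrt(3)/2) = 5*(145 + sqrt(3)/2) = 725 + 5*sqrt(3)/2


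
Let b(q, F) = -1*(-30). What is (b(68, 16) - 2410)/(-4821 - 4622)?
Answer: 340/1349 ≈ 0.25204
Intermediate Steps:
b(q, F) = 30
(b(68, 16) - 2410)/(-4821 - 4622) = (30 - 2410)/(-4821 - 4622) = -2380/(-9443) = -2380*(-1/9443) = 340/1349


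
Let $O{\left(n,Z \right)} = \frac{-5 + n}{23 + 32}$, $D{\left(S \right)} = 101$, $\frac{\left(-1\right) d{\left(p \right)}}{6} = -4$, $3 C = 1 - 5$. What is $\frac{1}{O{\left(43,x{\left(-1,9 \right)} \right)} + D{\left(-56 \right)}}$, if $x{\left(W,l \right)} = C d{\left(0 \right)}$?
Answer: $\frac{55}{5593} \approx 0.0098337$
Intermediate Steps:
$C = - \frac{4}{3}$ ($C = \frac{1 - 5}{3} = \frac{1}{3} \left(-4\right) = - \frac{4}{3} \approx -1.3333$)
$d{\left(p \right)} = 24$ ($d{\left(p \right)} = \left(-6\right) \left(-4\right) = 24$)
$x{\left(W,l \right)} = -32$ ($x{\left(W,l \right)} = \left(- \frac{4}{3}\right) 24 = -32$)
$O{\left(n,Z \right)} = - \frac{1}{11} + \frac{n}{55}$ ($O{\left(n,Z \right)} = \frac{-5 + n}{55} = \left(-5 + n\right) \frac{1}{55} = - \frac{1}{11} + \frac{n}{55}$)
$\frac{1}{O{\left(43,x{\left(-1,9 \right)} \right)} + D{\left(-56 \right)}} = \frac{1}{\left(- \frac{1}{11} + \frac{1}{55} \cdot 43\right) + 101} = \frac{1}{\left(- \frac{1}{11} + \frac{43}{55}\right) + 101} = \frac{1}{\frac{38}{55} + 101} = \frac{1}{\frac{5593}{55}} = \frac{55}{5593}$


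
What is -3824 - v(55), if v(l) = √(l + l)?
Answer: -3824 - √110 ≈ -3834.5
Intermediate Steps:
v(l) = √2*√l (v(l) = √(2*l) = √2*√l)
-3824 - v(55) = -3824 - √2*√55 = -3824 - √110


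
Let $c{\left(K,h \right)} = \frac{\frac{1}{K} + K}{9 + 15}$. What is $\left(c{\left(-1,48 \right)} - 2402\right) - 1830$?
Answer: $- \frac{50785}{12} \approx -4232.1$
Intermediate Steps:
$c{\left(K,h \right)} = \frac{K}{24} + \frac{1}{24 K}$ ($c{\left(K,h \right)} = \frac{K + \frac{1}{K}}{24} = \left(K + \frac{1}{K}\right) \frac{1}{24} = \frac{K}{24} + \frac{1}{24 K}$)
$\left(c{\left(-1,48 \right)} - 2402\right) - 1830 = \left(\frac{1 + \left(-1\right)^{2}}{24 \left(-1\right)} - 2402\right) - 1830 = \left(\frac{1}{24} \left(-1\right) \left(1 + 1\right) - 2402\right) - 1830 = \left(\frac{1}{24} \left(-1\right) 2 - 2402\right) - 1830 = \left(- \frac{1}{12} - 2402\right) - 1830 = - \frac{28825}{12} - 1830 = - \frac{50785}{12}$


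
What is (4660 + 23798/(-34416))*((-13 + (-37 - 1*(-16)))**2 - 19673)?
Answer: -1484644563977/17208 ≈ -8.6276e+7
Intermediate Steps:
(4660 + 23798/(-34416))*((-13 + (-37 - 1*(-16)))**2 - 19673) = (4660 + 23798*(-1/34416))*((-13 + (-37 + 16))**2 - 19673) = (4660 - 11899/17208)*((-13 - 21)**2 - 19673) = 80177381*((-34)**2 - 19673)/17208 = 80177381*(1156 - 19673)/17208 = (80177381/17208)*(-18517) = -1484644563977/17208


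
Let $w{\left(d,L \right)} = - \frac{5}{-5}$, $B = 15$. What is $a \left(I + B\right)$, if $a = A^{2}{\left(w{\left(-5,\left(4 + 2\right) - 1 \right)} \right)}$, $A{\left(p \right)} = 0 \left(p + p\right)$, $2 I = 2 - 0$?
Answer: $0$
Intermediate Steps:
$w{\left(d,L \right)} = 1$ ($w{\left(d,L \right)} = \left(-5\right) \left(- \frac{1}{5}\right) = 1$)
$I = 1$ ($I = \frac{2 - 0}{2} = \frac{2 + 0}{2} = \frac{1}{2} \cdot 2 = 1$)
$A{\left(p \right)} = 0$ ($A{\left(p \right)} = 0 \cdot 2 p = 0$)
$a = 0$ ($a = 0^{2} = 0$)
$a \left(I + B\right) = 0 \left(1 + 15\right) = 0 \cdot 16 = 0$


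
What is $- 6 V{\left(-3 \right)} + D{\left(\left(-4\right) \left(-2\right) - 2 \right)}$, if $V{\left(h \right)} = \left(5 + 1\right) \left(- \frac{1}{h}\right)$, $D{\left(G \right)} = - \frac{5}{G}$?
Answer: $- \frac{77}{6} \approx -12.833$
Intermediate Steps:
$V{\left(h \right)} = - \frac{6}{h}$ ($V{\left(h \right)} = 6 \left(- \frac{1}{h}\right) = - \frac{6}{h}$)
$- 6 V{\left(-3 \right)} + D{\left(\left(-4\right) \left(-2\right) - 2 \right)} = - 6 \left(- \frac{6}{-3}\right) - \frac{5}{\left(-4\right) \left(-2\right) - 2} = - 6 \left(\left(-6\right) \left(- \frac{1}{3}\right)\right) - \frac{5}{8 - 2} = \left(-6\right) 2 - \frac{5}{6} = -12 - \frac{5}{6} = - \frac{77}{6}$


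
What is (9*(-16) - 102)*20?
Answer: -4920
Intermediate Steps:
(9*(-16) - 102)*20 = (-144 - 102)*20 = -246*20 = -4920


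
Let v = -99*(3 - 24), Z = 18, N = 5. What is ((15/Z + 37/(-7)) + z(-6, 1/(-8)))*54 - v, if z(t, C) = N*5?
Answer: -6786/7 ≈ -969.43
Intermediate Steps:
v = 2079 (v = -99*(-21) = 2079)
z(t, C) = 25 (z(t, C) = 5*5 = 25)
((15/Z + 37/(-7)) + z(-6, 1/(-8)))*54 - v = ((15/18 + 37/(-7)) + 25)*54 - 1*2079 = ((15*(1/18) + 37*(-⅐)) + 25)*54 - 2079 = ((⅚ - 37/7) + 25)*54 - 2079 = (-187/42 + 25)*54 - 2079 = (863/42)*54 - 2079 = 7767/7 - 2079 = -6786/7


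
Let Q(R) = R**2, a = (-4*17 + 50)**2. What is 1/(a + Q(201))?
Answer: 1/40725 ≈ 2.4555e-5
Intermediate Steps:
a = 324 (a = (-68 + 50)**2 = (-18)**2 = 324)
1/(a + Q(201)) = 1/(324 + 201**2) = 1/(324 + 40401) = 1/40725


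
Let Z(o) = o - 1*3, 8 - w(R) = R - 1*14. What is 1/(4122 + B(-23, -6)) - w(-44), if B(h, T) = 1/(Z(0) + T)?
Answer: -2448393/37097 ≈ -66.000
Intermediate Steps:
w(R) = 22 - R (w(R) = 8 - (R - 1*14) = 8 - (R - 14) = 8 - (-14 + R) = 8 + (14 - R) = 22 - R)
Z(o) = -3 + o (Z(o) = o - 3 = -3 + o)
B(h, T) = 1/(-3 + T) (B(h, T) = 1/((-3 + 0) + T) = 1/(-3 + T))
1/(4122 + B(-23, -6)) - w(-44) = 1/(4122 + 1/(-3 - 6)) - (22 - 1*(-44)) = 1/(4122 + 1/(-9)) - (22 + 44) = 1/(4122 - 1/9) - 1*66 = 1/(37097/9) - 66 = 9/37097 - 66 = -2448393/37097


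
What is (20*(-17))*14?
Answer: -4760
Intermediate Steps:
(20*(-17))*14 = -340*14 = -4760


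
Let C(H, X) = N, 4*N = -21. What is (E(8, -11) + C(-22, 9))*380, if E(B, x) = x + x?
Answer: -10355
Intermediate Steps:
N = -21/4 (N = (1/4)*(-21) = -21/4 ≈ -5.2500)
C(H, X) = -21/4
E(B, x) = 2*x
(E(8, -11) + C(-22, 9))*380 = (2*(-11) - 21/4)*380 = (-22 - 21/4)*380 = -109/4*380 = -10355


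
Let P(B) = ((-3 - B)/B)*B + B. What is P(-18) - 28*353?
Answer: -9887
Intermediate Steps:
P(B) = -3 (P(B) = ((-3 - B)/B)*B + B = (-3 - B) + B = -3)
P(-18) - 28*353 = -3 - 28*353 = -3 - 9884 = -9887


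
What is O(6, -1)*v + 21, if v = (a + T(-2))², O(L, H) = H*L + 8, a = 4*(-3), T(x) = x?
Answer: 413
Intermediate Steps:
a = -12
O(L, H) = 8 + H*L
v = 196 (v = (-12 - 2)² = (-14)² = 196)
O(6, -1)*v + 21 = (8 - 1*6)*196 + 21 = (8 - 6)*196 + 21 = 2*196 + 21 = 392 + 21 = 413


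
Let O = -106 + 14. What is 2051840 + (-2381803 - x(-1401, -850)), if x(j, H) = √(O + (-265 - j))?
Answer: -329963 - 6*√29 ≈ -3.3000e+5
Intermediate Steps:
O = -92
x(j, H) = √(-357 - j) (x(j, H) = √(-92 + (-265 - j)) = √(-357 - j))
2051840 + (-2381803 - x(-1401, -850)) = 2051840 + (-2381803 - √(-357 - 1*(-1401))) = 2051840 + (-2381803 - √(-357 + 1401)) = 2051840 + (-2381803 - √1044) = 2051840 + (-2381803 - 6*√29) = -329963 - 6*√29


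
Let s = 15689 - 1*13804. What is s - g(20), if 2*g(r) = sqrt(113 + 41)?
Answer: 1885 - sqrt(154)/2 ≈ 1878.8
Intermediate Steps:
g(r) = sqrt(154)/2 (g(r) = sqrt(113 + 41)/2 = sqrt(154)/2)
s = 1885 (s = 15689 - 13804 = 1885)
s - g(20) = 1885 - sqrt(154)/2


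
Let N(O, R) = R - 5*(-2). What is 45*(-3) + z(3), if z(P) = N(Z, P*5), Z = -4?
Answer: -110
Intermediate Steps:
N(O, R) = 10 + R (N(O, R) = R + 10 = 10 + R)
z(P) = 10 + 5*P (z(P) = 10 + P*5 = 10 + 5*P)
45*(-3) + z(3) = 45*(-3) + (10 + 5*3) = -135 + (10 + 15) = -135 + 25 = -110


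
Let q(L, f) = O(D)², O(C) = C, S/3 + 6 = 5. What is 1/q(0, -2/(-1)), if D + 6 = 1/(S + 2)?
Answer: 1/49 ≈ 0.020408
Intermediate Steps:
S = -3 (S = -18 + 3*5 = -18 + 15 = -3)
D = -7 (D = -6 + 1/(-3 + 2) = -6 + 1/(-1) = -6 - 1 = -7)
q(L, f) = 49 (q(L, f) = (-7)² = 49)
1/q(0, -2/(-1)) = 1/49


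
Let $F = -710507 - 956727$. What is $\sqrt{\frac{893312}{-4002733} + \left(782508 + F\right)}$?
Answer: $\frac{i \sqrt{289285098637297990}}{571819} \approx 940.6 i$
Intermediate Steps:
$F = -1667234$ ($F = -710507 - 956727 = -1667234$)
$\sqrt{\frac{893312}{-4002733} + \left(782508 + F\right)} = \sqrt{\frac{893312}{-4002733} + \left(782508 - 1667234\right)} = \sqrt{893312 \left(- \frac{1}{4002733}\right) - 884726} = \sqrt{- \frac{127616}{571819} - 884726} = \sqrt{- \frac{505903264210}{571819}} = \frac{i \sqrt{289285098637297990}}{571819}$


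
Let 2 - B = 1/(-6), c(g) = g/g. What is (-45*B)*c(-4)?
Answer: -195/2 ≈ -97.500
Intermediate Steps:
c(g) = 1
B = 13/6 (B = 2 - 1/(-6) = 2 - 1*(-1/6) = 2 + 1/6 = 13/6 ≈ 2.1667)
(-45*B)*c(-4) = -45*13/6*1 = -195/2*1 = -195/2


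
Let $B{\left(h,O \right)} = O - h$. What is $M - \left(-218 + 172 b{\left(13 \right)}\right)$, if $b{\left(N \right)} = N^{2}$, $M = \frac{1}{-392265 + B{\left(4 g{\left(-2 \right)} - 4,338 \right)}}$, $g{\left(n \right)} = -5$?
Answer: $- \frac{11306401551}{391903} \approx -28850.0$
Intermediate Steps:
$M = - \frac{1}{391903}$ ($M = \frac{1}{-392265 + \left(338 - \left(4 \left(-5\right) - 4\right)\right)} = \frac{1}{-392265 + \left(338 - \left(-20 - 4\right)\right)} = \frac{1}{-392265 + \left(338 - -24\right)} = \frac{1}{-392265 + \left(338 + 24\right)} = \frac{1}{-392265 + 362} = \frac{1}{-391903} = - \frac{1}{391903} \approx -2.5517 \cdot 10^{-6}$)
$M - \left(-218 + 172 b{\left(13 \right)}\right) = - \frac{1}{391903} + \left(- 172 \cdot 13^{2} + 218\right) = - \frac{1}{391903} + \left(\left(-172\right) 169 + 218\right) = - \frac{1}{391903} + \left(-29068 + 218\right) = - \frac{1}{391903} - 28850 = - \frac{11306401551}{391903}$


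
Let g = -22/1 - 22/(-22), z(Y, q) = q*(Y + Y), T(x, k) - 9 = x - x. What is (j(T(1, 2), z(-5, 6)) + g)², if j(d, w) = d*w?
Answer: 314721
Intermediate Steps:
T(x, k) = 9 (T(x, k) = 9 + (x - x) = 9 + 0 = 9)
z(Y, q) = 2*Y*q (z(Y, q) = q*(2*Y) = 2*Y*q)
g = -21 (g = -22*1 - 22*(-1/22) = -22 + 1 = -21)
(j(T(1, 2), z(-5, 6)) + g)² = (9*(2*(-5)*6) - 21)² = (9*(-60) - 21)² = (-540 - 21)² = (-561)² = 314721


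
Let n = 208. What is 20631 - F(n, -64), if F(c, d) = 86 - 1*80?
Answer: 20625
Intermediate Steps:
F(c, d) = 6 (F(c, d) = 86 - 80 = 6)
20631 - F(n, -64) = 20631 - 1*6 = 20631 - 6 = 20625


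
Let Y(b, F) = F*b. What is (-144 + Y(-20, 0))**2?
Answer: 20736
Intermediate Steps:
(-144 + Y(-20, 0))**2 = (-144 + 0*(-20))**2 = (-144 + 0)**2 = (-144)**2 = 20736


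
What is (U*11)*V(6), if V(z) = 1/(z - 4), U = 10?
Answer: 55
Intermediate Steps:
V(z) = 1/(-4 + z)
(U*11)*V(6) = (10*11)/(-4 + 6) = 110/2 = 110*(½) = 55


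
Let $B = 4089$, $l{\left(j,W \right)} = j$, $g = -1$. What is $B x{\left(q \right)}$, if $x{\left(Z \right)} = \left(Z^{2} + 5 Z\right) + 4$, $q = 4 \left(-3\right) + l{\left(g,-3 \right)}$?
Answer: $441612$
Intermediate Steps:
$q = -13$ ($q = 4 \left(-3\right) - 1 = -12 - 1 = -13$)
$x{\left(Z \right)} = 4 + Z^{2} + 5 Z$
$B x{\left(q \right)} = 4089 \left(4 + \left(-13\right)^{2} + 5 \left(-13\right)\right) = 4089 \left(4 + 169 - 65\right) = 4089 \cdot 108 = 441612$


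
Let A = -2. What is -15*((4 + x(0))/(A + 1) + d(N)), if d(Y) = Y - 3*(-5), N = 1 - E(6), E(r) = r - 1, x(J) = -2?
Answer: -135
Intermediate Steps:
E(r) = -1 + r
N = -4 (N = 1 - (-1 + 6) = 1 - 1*5 = 1 - 5 = -4)
d(Y) = 15 + Y (d(Y) = Y + 15 = 15 + Y)
-15*((4 + x(0))/(A + 1) + d(N)) = -15*((4 - 2)/(-2 + 1) + (15 - 4)) = -15*(2/(-1) + 11) = -15*(2*(-1) + 11) = -15*(-2 + 11) = -15*9 = -135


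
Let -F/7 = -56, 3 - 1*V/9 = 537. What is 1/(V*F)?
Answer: -1/1883952 ≈ -5.3080e-7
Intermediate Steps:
V = -4806 (V = 27 - 9*537 = 27 - 4833 = -4806)
F = 392 (F = -7*(-56) = 392)
1/(V*F) = 1/(-4806*392) = 1/(-1883952) = -1/1883952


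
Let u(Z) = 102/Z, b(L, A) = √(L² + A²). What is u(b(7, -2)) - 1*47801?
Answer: -47801 + 102*√53/53 ≈ -47787.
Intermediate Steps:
b(L, A) = √(A² + L²)
u(b(7, -2)) - 1*47801 = 102/(√((-2)² + 7²)) - 1*47801 = 102/(√(4 + 49)) - 47801 = 102/(√53) - 47801 = 102*(√53/53) - 47801 = 102*√53/53 - 47801 = -47801 + 102*√53/53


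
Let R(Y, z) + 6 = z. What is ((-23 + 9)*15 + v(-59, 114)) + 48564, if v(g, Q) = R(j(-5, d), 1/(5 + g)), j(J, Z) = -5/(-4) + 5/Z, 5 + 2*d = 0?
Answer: 2610791/54 ≈ 48348.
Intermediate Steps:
d = -5/2 (d = -5/2 + (½)*0 = -5/2 + 0 = -5/2 ≈ -2.5000)
j(J, Z) = 5/4 + 5/Z (j(J, Z) = -5*(-¼) + 5/Z = 5/4 + 5/Z)
R(Y, z) = -6 + z
v(g, Q) = -6 + 1/(5 + g)
((-23 + 9)*15 + v(-59, 114)) + 48564 = ((-23 + 9)*15 + (-29 - 6*(-59))/(5 - 59)) + 48564 = (-14*15 + (-29 + 354)/(-54)) + 48564 = (-210 - 1/54*325) + 48564 = (-210 - 325/54) + 48564 = -11665/54 + 48564 = 2610791/54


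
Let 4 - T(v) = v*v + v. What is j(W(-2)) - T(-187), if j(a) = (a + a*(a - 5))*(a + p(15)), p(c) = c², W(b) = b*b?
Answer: 34778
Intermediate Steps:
T(v) = 4 - v - v² (T(v) = 4 - (v*v + v) = 4 - (v² + v) = 4 - (v + v²) = 4 + (-v - v²) = 4 - v - v²)
W(b) = b²
j(a) = (225 + a)*(a + a*(-5 + a)) (j(a) = (a + a*(a - 5))*(a + 15²) = (a + a*(-5 + a))*(a + 225) = (a + a*(-5 + a))*(225 + a) = (225 + a)*(a + a*(-5 + a)))
j(W(-2)) - T(-187) = (-2)²*(-900 + ((-2)²)² + 221*(-2)²) - (4 - 1*(-187) - 1*(-187)²) = 4*(-900 + 4² + 221*4) - (4 + 187 - 1*34969) = 4*(-900 + 16 + 884) - (4 + 187 - 34969) = 4*0 - 1*(-34778) = 0 + 34778 = 34778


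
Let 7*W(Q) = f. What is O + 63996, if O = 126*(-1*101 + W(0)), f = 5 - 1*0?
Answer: 51360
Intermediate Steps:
f = 5 (f = 5 + 0 = 5)
W(Q) = 5/7 (W(Q) = (⅐)*5 = 5/7)
O = -12636 (O = 126*(-1*101 + 5/7) = 126*(-101 + 5/7) = 126*(-702/7) = -12636)
O + 63996 = -12636 + 63996 = 51360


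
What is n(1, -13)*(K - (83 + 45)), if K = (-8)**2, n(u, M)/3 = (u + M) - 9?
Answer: 4032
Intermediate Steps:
n(u, M) = -27 + 3*M + 3*u (n(u, M) = 3*((u + M) - 9) = 3*((M + u) - 9) = 3*(-9 + M + u) = -27 + 3*M + 3*u)
K = 64
n(1, -13)*(K - (83 + 45)) = (-27 + 3*(-13) + 3*1)*(64 - (83 + 45)) = (-27 - 39 + 3)*(64 - 1*128) = -63*(64 - 128) = -63*(-64) = 4032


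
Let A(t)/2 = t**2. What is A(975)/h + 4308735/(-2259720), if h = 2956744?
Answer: -70362780907/55678446264 ≈ -1.2637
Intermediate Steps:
A(t) = 2*t**2
A(975)/h + 4308735/(-2259720) = (2*975**2)/2956744 + 4308735/(-2259720) = (2*950625)*(1/2956744) + 4308735*(-1/2259720) = 1901250*(1/2956744) - 287249/150648 = 950625/1478372 - 287249/150648 = -70362780907/55678446264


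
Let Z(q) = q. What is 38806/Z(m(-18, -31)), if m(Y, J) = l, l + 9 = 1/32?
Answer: -1241792/287 ≈ -4326.8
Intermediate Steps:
l = -287/32 (l = -9 + 1/32 = -287/32 ≈ -8.9688)
m(Y, J) = -287/32
38806/Z(m(-18, -31)) = 38806/(-287/32) = 38806*(-32/287) = -1241792/287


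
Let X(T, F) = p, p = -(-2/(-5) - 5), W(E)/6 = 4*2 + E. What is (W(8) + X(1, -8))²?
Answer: 253009/25 ≈ 10120.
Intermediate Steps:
W(E) = 48 + 6*E (W(E) = 6*(4*2 + E) = 6*(8 + E) = 48 + 6*E)
p = 23/5 (p = -(-2*(-⅕) - 5) = -(⅖ - 5) = -1*(-23/5) = 23/5 ≈ 4.6000)
X(T, F) = 23/5
(W(8) + X(1, -8))² = ((48 + 6*8) + 23/5)² = ((48 + 48) + 23/5)² = (96 + 23/5)² = (503/5)² = 253009/25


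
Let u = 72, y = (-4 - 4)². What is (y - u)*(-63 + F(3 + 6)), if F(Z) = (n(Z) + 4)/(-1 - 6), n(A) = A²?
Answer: 4208/7 ≈ 601.14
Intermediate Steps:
F(Z) = -4/7 - Z²/7 (F(Z) = (Z² + 4)/(-1 - 6) = (4 + Z²)/(-7) = (4 + Z²)*(-⅐) = -4/7 - Z²/7)
y = 64 (y = (-8)² = 64)
(y - u)*(-63 + F(3 + 6)) = (64 - 1*72)*(-63 + (-4/7 - (3 + 6)²/7)) = (64 - 72)*(-63 + (-4/7 - ⅐*9²)) = -8*(-63 + (-4/7 - ⅐*81)) = -8*(-63 + (-4/7 - 81/7)) = -8*(-63 - 85/7) = -8*(-526/7) = 4208/7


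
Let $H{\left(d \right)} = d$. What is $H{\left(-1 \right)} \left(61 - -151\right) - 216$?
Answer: $-428$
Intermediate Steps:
$H{\left(-1 \right)} \left(61 - -151\right) - 216 = - (61 - -151) - 216 = - (61 + 151) - 216 = \left(-1\right) 212 - 216 = -212 - 216 = -428$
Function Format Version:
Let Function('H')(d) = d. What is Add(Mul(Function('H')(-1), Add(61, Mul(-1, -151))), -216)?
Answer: -428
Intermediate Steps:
Add(Mul(Function('H')(-1), Add(61, Mul(-1, -151))), -216) = Add(Mul(-1, Add(61, Mul(-1, -151))), -216) = Add(Mul(-1, Add(61, 151)), -216) = Add(Mul(-1, 212), -216) = Add(-212, -216) = -428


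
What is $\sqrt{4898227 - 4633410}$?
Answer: $\sqrt{264817} \approx 514.6$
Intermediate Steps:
$\sqrt{4898227 - 4633410} = \sqrt{264817}$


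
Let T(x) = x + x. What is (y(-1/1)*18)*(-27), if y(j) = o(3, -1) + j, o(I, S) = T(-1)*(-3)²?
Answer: 9234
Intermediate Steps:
T(x) = 2*x
o(I, S) = -18 (o(I, S) = (2*(-1))*(-3)² = -2*9 = -18)
y(j) = -18 + j
(y(-1/1)*18)*(-27) = ((-18 - 1/1)*18)*(-27) = ((-18 - 1*1)*18)*(-27) = ((-18 - 1)*18)*(-27) = -19*18*(-27) = -342*(-27) = 9234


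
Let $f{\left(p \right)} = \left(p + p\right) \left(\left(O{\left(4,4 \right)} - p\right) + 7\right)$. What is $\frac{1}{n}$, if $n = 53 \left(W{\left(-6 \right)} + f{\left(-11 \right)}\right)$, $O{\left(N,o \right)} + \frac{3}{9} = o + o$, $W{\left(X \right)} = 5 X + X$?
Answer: $- \frac{3}{95506} \approx -3.1412 \cdot 10^{-5}$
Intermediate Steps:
$W{\left(X \right)} = 6 X$
$O{\left(N,o \right)} = - \frac{1}{3} + 2 o$ ($O{\left(N,o \right)} = - \frac{1}{3} + \left(o + o\right) = - \frac{1}{3} + 2 o$)
$f{\left(p \right)} = 2 p \left(\frac{44}{3} - p\right)$ ($f{\left(p \right)} = \left(p + p\right) \left(\left(\left(- \frac{1}{3} + 2 \cdot 4\right) - p\right) + 7\right) = 2 p \left(\left(\left(- \frac{1}{3} + 8\right) - p\right) + 7\right) = 2 p \left(\left(\frac{23}{3} - p\right) + 7\right) = 2 p \left(\frac{44}{3} - p\right)$)
$n = - \frac{95506}{3}$ ($n = 53 \left(6 \left(-6\right) + \frac{2}{3} \left(-11\right) \left(44 - -33\right)\right) = 53 \left(-36 + \frac{2}{3} \left(-11\right) \left(44 + 33\right)\right) = 53 \left(-36 + \frac{2}{3} \left(-11\right) 77\right) = 53 \left(-36 - \frac{1694}{3}\right) = 53 \left(- \frac{1802}{3}\right) = - \frac{95506}{3} \approx -31835.0$)
$\frac{1}{n} = \frac{1}{- \frac{95506}{3}} = - \frac{3}{95506}$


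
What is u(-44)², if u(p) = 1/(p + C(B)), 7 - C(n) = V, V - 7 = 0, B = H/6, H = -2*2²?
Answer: 1/1936 ≈ 0.00051653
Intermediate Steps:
H = -8 (H = -2*4 = -8)
B = -4/3 (B = -8/6 = -8*⅙ = -4/3 ≈ -1.3333)
V = 7 (V = 7 + 0 = 7)
C(n) = 0 (C(n) = 7 - 1*7 = 7 - 7 = 0)
u(p) = 1/p (u(p) = 1/(p + 0) = 1/p)
u(-44)² = (1/(-44))² = (-1/44)² = 1/1936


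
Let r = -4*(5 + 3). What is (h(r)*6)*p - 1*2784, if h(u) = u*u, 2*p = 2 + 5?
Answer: 18720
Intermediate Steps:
r = -32 (r = -4*8 = -32)
p = 7/2 (p = (2 + 5)/2 = (½)*7 = 7/2 ≈ 3.5000)
h(u) = u²
(h(r)*6)*p - 1*2784 = ((-32)²*6)*(7/2) - 1*2784 = (1024*6)*(7/2) - 2784 = 6144*(7/2) - 2784 = 21504 - 2784 = 18720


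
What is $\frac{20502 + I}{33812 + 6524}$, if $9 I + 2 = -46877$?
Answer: $\frac{137639}{363024} \approx 0.37915$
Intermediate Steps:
$I = - \frac{46879}{9}$ ($I = - \frac{2}{9} + \frac{1}{9} \left(-46877\right) = - \frac{2}{9} - \frac{46877}{9} = - \frac{46879}{9} \approx -5208.8$)
$\frac{20502 + I}{33812 + 6524} = \frac{20502 - \frac{46879}{9}}{33812 + 6524} = \frac{137639}{9 \cdot 40336} = \frac{137639}{9} \cdot \frac{1}{40336} = \frac{137639}{363024}$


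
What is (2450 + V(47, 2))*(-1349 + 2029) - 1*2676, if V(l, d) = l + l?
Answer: 1727244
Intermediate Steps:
V(l, d) = 2*l
(2450 + V(47, 2))*(-1349 + 2029) - 1*2676 = (2450 + 2*47)*(-1349 + 2029) - 1*2676 = (2450 + 94)*680 - 2676 = 2544*680 - 2676 = 1729920 - 2676 = 1727244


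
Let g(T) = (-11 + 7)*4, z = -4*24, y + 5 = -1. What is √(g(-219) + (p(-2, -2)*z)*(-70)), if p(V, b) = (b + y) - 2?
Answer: 4*I*√4201 ≈ 259.26*I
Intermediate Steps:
y = -6 (y = -5 - 1 = -6)
p(V, b) = -8 + b (p(V, b) = (b - 6) - 2 = (-6 + b) - 2 = -8 + b)
z = -96
g(T) = -16 (g(T) = -4*4 = -16)
√(g(-219) + (p(-2, -2)*z)*(-70)) = √(-16 + ((-8 - 2)*(-96))*(-70)) = √(-16 - 10*(-96)*(-70)) = √(-16 + 960*(-70)) = √(-16 - 67200) = √(-67216) = 4*I*√4201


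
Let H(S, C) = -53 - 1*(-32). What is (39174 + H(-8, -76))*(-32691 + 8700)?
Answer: -939319623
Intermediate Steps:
H(S, C) = -21 (H(S, C) = -53 + 32 = -21)
(39174 + H(-8, -76))*(-32691 + 8700) = (39174 - 21)*(-32691 + 8700) = 39153*(-23991) = -939319623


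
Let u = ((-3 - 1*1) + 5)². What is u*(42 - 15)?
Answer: 27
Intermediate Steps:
u = 1 (u = ((-3 - 1) + 5)² = (-4 + 5)² = 1² = 1)
u*(42 - 15) = 1*(42 - 15) = 1*27 = 27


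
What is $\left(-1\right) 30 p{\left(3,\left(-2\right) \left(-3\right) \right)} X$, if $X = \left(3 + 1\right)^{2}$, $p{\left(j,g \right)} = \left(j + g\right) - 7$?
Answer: $-960$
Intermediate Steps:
$p{\left(j,g \right)} = -7 + g + j$ ($p{\left(j,g \right)} = \left(g + j\right) - 7 = -7 + g + j$)
$X = 16$ ($X = 4^{2} = 16$)
$\left(-1\right) 30 p{\left(3,\left(-2\right) \left(-3\right) \right)} X = \left(-1\right) 30 \left(-7 - -6 + 3\right) 16 = - 30 \left(-7 + 6 + 3\right) 16 = \left(-30\right) 2 \cdot 16 = \left(-60\right) 16 = -960$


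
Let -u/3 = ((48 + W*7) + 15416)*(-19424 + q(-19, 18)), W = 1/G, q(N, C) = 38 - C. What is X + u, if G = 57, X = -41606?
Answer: 17102962306/19 ≈ 9.0016e+8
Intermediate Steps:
W = 1/57 ≈ 0.017544
u = 17103752820/19 (u = -3*((48 + (1/57)*7) + 15416)*(-19424 + (38 - 1*18)) = -3*((48 + 7/57) + 15416)*(-19424 + (38 - 18)) = -3*(2743/57 + 15416)*(-19424 + 20) = -881455*(-19404)/19 = -3*(-5701250940/19) = 17103752820/19 ≈ 9.0020e+8)
X + u = -41606 + 17103752820/19 = 17102962306/19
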